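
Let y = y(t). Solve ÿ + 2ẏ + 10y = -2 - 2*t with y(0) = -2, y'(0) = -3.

y = -4/25 - t/5 - 116*exp(-t)*sin(3*t)/75 - 46*cos(3*t)*exp(-t)/25

Characteristic equation r² + 2r + 10 = 0 has discriminant (2)² - 4·(10) = -36 < 0, so r = -1 ± 3i.
Hence y_h = C1*cos(3*t)*exp(-t) + C2*exp(-t)*sin(3*t).
For the particular solution try y_p = A0 + A1*t. Substituting and matching coefficients of each power of t gives A0 = -4/25, A1 = -1/5, so y_p = -4/25 - t/5.
General solution: y = -4/25 - t/5 + C1*cos(3*t)*exp(-t) + C2*exp(-t)*sin(3*t).
Apply the initial conditions: y(0) = -4/25 + C1 = -2 and y'(0) = -1/5 - C1 + 3*C2 = -3. Solving gives C1 = -46/25, C2 = -116/75.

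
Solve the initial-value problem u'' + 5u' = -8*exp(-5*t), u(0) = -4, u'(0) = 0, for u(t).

Characteristic equation r² + 5r = 0 factors as (r + 5)r = 0, so r = -5, 0.
Hence u_h = C1*exp(-5*t) + C2.
Since exp(-5*t) solves the homogeneous equation (r = -5 is a root of multiplicity 1), multiply the trial by t. Try u_p = A*t*exp(-5*t). Substituting into the equation and dividing by exp(-5*t) gives A = 8/5, so u_p = 8*t*exp(-5*t)/5.
General solution: u = C2 + C1*exp(-5*t) + 8*t*exp(-5*t)/5.
Apply the initial conditions: u(0) = C1 + C2 = -4 and u'(0) = 8/5 - 5*C1 = 0. Solving gives C1 = 8/25, C2 = -108/25.

u = -108/25 + 8*exp(-5*t)/25 + 8*t*exp(-5*t)/5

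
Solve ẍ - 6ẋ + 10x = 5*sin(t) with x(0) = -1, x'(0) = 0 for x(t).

Characteristic equation r² - 6r + 10 = 0 has discriminant (-6)² - 4·(10) = -4 < 0, so r = 3 ± i.
Hence x_h = C1*cos(t)*exp(3*t) + C2*exp(3*t)*sin(t).
Try x_p = A*cos(t) + B*sin(t). Substituting and equating the coefficients of cos(t) and sin(t) gives A = 10/39, B = 5/13, so x_p = 5*sin(t)/13 + 10*cos(t)/39.
General solution: x = 5*sin(t)/13 + 10*cos(t)/39 + C1*cos(t)*exp(3*t) + C2*exp(3*t)*sin(t).
Apply the initial conditions: x(0) = 10/39 + C1 = -1 and x'(0) = 5/13 + C2 + 3*C1 = 0. Solving gives C1 = -49/39, C2 = 44/13.

x = 5*sin(t)/13 + 10*cos(t)/39 - 49*cos(t)*exp(3*t)/39 + 44*exp(3*t)*sin(t)/13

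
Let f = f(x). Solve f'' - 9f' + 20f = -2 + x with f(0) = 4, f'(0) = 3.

f = -31/400 - 334*exp(5*x)/25 + x/20 + 279*exp(4*x)/16

Characteristic equation r² - 9r + 20 = 0 factors as (r - 4)(r - 5) = 0, so r = 4, 5.
Hence f_h = C1*exp(4*x) + C2*exp(5*x).
For the particular solution try f_p = A0 + A1*x. Substituting and matching coefficients of each power of x gives A0 = -31/400, A1 = 1/20, so f_p = -31/400 + x/20.
General solution: f = -31/400 + x/20 + C1*exp(4*x) + C2*exp(5*x).
Apply the initial conditions: f(0) = -31/400 + C1 + C2 = 4 and f'(0) = 1/20 + 4*C1 + 5*C2 = 3. Solving gives C1 = 279/16, C2 = -334/25.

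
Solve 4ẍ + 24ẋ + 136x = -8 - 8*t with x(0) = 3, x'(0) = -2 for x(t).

x = -14/289 - t/17 + 881*cos(5*t)*exp(-3*t)/289 + 2082*exp(-3*t)*sin(5*t)/1445

Divide through by 4: x'' + 6x' + 34x = -2 - 2*t.
Characteristic equation r² + 6r + 34 = 0 has discriminant (6)² - 4·(34) = -100 < 0, so r = -3 ± 5i.
Hence x_h = C1*cos(5*t)*exp(-3*t) + C2*exp(-3*t)*sin(5*t).
For the particular solution try x_p = A0 + A1*t. Substituting and matching coefficients of each power of t gives A0 = -14/289, A1 = -1/17, so x_p = -14/289 - t/17.
General solution: x = -14/289 - t/17 + C1*cos(5*t)*exp(-3*t) + C2*exp(-3*t)*sin(5*t).
Apply the initial conditions: x(0) = -14/289 + C1 = 3 and x'(0) = -1/17 - 3*C1 + 5*C2 = -2. Solving gives C1 = 881/289, C2 = 2082/1445.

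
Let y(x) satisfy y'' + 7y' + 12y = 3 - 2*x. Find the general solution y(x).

Characteristic equation r² + 7r + 12 = 0 factors as (r + 4)(r + 3) = 0, so r = -4, -3.
Hence y_h = C1*exp(-4*x) + C2*exp(-3*x).
For the particular solution try y_p = A0 + A1*x. Substituting and matching coefficients of each power of x gives A0 = 25/72, A1 = -1/6, so y_p = 25/72 - x/6.

y = 25/72 - x/6 + C1*exp(-4*x) + C2*exp(-3*x)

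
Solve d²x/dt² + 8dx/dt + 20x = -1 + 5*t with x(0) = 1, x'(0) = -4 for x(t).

Characteristic equation r² + 8r + 20 = 0 has discriminant (8)² - 4·(20) = -16 < 0, so r = -4 ± 2i.
Hence x_h = C1*cos(2*t)*exp(-4*t) + C2*exp(-4*t)*sin(2*t).
For the particular solution try x_p = A0 + A1*t. Substituting and matching coefficients of each power of t gives A0 = -3/20, A1 = 1/4, so x_p = -3/20 + t/4.
General solution: x = -3/20 + t/4 + C1*cos(2*t)*exp(-4*t) + C2*exp(-4*t)*sin(2*t).
Apply the initial conditions: x(0) = -3/20 + C1 = 1 and x'(0) = 1/4 - 4*C1 + 2*C2 = -4. Solving gives C1 = 23/20, C2 = 7/40.

x = -3/20 + t/4 + 7*exp(-4*t)*sin(2*t)/40 + 23*cos(2*t)*exp(-4*t)/20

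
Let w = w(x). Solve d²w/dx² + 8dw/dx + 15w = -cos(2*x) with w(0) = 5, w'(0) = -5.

Characteristic equation r² + 8r + 15 = 0 factors as (r + 5)(r + 3) = 0, so r = -5, -3.
Hence w_h = C1*exp(-5*x) + C2*exp(-3*x).
Try w_p = A*cos(2*x) + B*sin(2*x). Substituting and equating the coefficients of cos(2x) and sin(2x) gives A = -11/377, B = -16/377, so w_p = -16*sin(2*x)/377 - 11*cos(2*x)/377.
General solution: w = -16*sin(2*x)/377 - 11*cos(2*x)/377 + C1*exp(-5*x) + C2*exp(-3*x).
Apply the initial conditions: w(0) = -11/377 + C1 + C2 = 5 and w'(0) = -32/377 - 5*C1 - 3*C2 = -5. Solving gives C1 = -295/58, C2 = 263/26.

w = -295*exp(-5*x)/58 - 16*sin(2*x)/377 - 11*cos(2*x)/377 + 263*exp(-3*x)/26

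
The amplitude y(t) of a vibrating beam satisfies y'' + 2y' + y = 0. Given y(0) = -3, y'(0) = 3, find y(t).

Characteristic equation r² + 2r + 1 = 0 has discriminant (2)² - 4·(1) = 0, so r = -1 is a repeated root.
Hence y_h = (C1 + C2*t)*exp(-t).
Apply the initial conditions: y(0) = C1 = -3 and y'(0) = C2 - C1 = 3. Solving gives C1 = -3, C2 = 0.

y = -3*exp(-t)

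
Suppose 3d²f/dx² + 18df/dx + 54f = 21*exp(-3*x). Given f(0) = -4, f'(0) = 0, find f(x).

f = 7*exp(-3*x)/9 - 4*exp(-3*x)*sin(3*x) - 43*cos(3*x)*exp(-3*x)/9

Divide through by 3: f'' + 6f' + 18f = 7*exp(-3*x).
Characteristic equation r² + 6r + 18 = 0 has discriminant (6)² - 4·(18) = -36 < 0, so r = -3 ± 3i.
Hence f_h = C1*cos(3*x)*exp(-3*x) + C2*exp(-3*x)*sin(3*x).
Try f_p = A*exp(-3*x). Substituting into the equation and dividing by exp(-3*x) gives A = 7/9, so f_p = 7*exp(-3*x)/9.
General solution: f = 7*exp(-3*x)/9 + C1*cos(3*x)*exp(-3*x) + C2*exp(-3*x)*sin(3*x).
Apply the initial conditions: f(0) = 7/9 + C1 = -4 and f'(0) = -7/3 - 3*C1 + 3*C2 = 0. Solving gives C1 = -43/9, C2 = -4.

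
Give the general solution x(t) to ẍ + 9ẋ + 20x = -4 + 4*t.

Characteristic equation r² + 9r + 20 = 0 factors as (r + 5)(r + 4) = 0, so r = -5, -4.
Hence x_h = C1*exp(-5*t) + C2*exp(-4*t).
For the particular solution try x_p = A0 + A1*t. Substituting and matching coefficients of each power of t gives A0 = -29/100, A1 = 1/5, so x_p = -29/100 + t/5.

x = -29/100 + t/5 + C1*exp(-5*t) + C2*exp(-4*t)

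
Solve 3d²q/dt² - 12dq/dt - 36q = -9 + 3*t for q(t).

Divide through by 3: q'' - 4q' - 12q = -3 + t.
Characteristic equation r² - 4r - 12 = 0 factors as (r + 2)(r - 6) = 0, so r = -2, 6.
Hence q_h = C1*exp(-2*t) + C2*exp(6*t).
For the particular solution try q_p = A0 + A1*t. Substituting and matching coefficients of each power of t gives A0 = 5/18, A1 = -1/12, so q_p = 5/18 - t/12.

q = 5/18 - t/12 + C1*exp(-2*t) + C2*exp(6*t)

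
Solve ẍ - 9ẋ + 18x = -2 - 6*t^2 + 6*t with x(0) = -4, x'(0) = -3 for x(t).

x = -2/27 - 185*exp(3*t)/27 - t**2/3 + 79*exp(6*t)/27

Characteristic equation r² - 9r + 18 = 0 factors as (r - 6)(r - 3) = 0, so r = 6, 3.
Hence x_h = C1*exp(6*t) + C2*exp(3*t).
For the particular solution try x_p = A0 + A1*t + A2*t^2. Substituting and matching coefficients of each power of t gives A0 = -2/27, A1 = 0, A2 = -1/3, so x_p = -2/27 - t^2/3.
General solution: x = -2/27 - t^2/3 + C1*exp(6*t) + C2*exp(3*t).
Apply the initial conditions: x(0) = -2/27 + C1 + C2 = -4 and x'(0) = 3*C2 + 6*C1 = -3. Solving gives C1 = 79/27, C2 = -185/27.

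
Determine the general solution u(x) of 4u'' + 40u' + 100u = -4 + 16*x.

Divide through by 4: u'' + 10u' + 25u = -1 + 4*x.
Characteristic equation r² + 10r + 25 = 0 has discriminant (10)² - 4·(25) = 0, so r = -5 is a repeated root.
Hence u_h = (C1 + C2*x)*exp(-5*x).
For the particular solution try u_p = A0 + A1*x. Substituting and matching coefficients of each power of x gives A0 = -13/125, A1 = 4/25, so u_p = -13/125 + 4*x/25.

u = -13/125 + 4*x/25 + C1*exp(-5*x) + C2*x*exp(-5*x)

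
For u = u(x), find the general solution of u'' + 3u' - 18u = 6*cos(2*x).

u = -33*cos(2*x)/130 + 9*sin(2*x)/130 + C1*exp(3*x) + C2*exp(-6*x)

Characteristic equation r² + 3r - 18 = 0 factors as (r - 3)(r + 6) = 0, so r = 3, -6.
Hence u_h = C1*exp(3*x) + C2*exp(-6*x).
Try u_p = A*cos(2*x) + B*sin(2*x). Substituting and equating the coefficients of cos(2x) and sin(2x) gives A = -33/130, B = 9/130, so u_p = -33*cos(2*x)/130 + 9*sin(2*x)/130.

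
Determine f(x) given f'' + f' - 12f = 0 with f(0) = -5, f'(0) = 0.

Characteristic equation r² + r - 12 = 0 factors as (r - 3)(r + 4) = 0, so r = 3, -4.
Hence f_h = C1*exp(3*x) + C2*exp(-4*x).
Apply the initial conditions: f(0) = C1 + C2 = -5 and f'(0) = -4*C2 + 3*C1 = 0. Solving gives C1 = -20/7, C2 = -15/7.

f = -20*exp(3*x)/7 - 15*exp(-4*x)/7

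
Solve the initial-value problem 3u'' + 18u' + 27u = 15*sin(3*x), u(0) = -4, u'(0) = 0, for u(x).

Divide through by 3: u'' + 6u' + 9u = 5*sin(3*x).
Characteristic equation r² + 6r + 9 = 0 has discriminant (6)² - 4·(9) = 0, so r = -3 is a repeated root.
Hence u_h = (C1 + C2*x)*exp(-3*x).
Try u_p = A*cos(3*x) + B*sin(3*x). Substituting and equating the coefficients of cos(3x) and sin(3x) gives A = -5/18, B = 0, so u_p = -5*cos(3*x)/18.
General solution: u = -5*cos(3*x)/18 + C1*exp(-3*x) + C2*x*exp(-3*x).
Apply the initial conditions: u(0) = -5/18 + C1 = -4 and u'(0) = C2 - 3*C1 = 0. Solving gives C1 = -67/18, C2 = -67/6.

u = -67*exp(-3*x)/18 - 5*cos(3*x)/18 - 67*x*exp(-3*x)/6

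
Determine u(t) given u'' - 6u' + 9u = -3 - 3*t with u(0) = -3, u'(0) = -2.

u = -5/9 - 22*exp(3*t)/9 - t/3 + 17*t*exp(3*t)/3

Characteristic equation r² - 6r + 9 = 0 has discriminant (-6)² - 4·(9) = 0, so r = 3 is a repeated root.
Hence u_h = (C1 + C2*t)*exp(3*t).
For the particular solution try u_p = A0 + A1*t. Substituting and matching coefficients of each power of t gives A0 = -5/9, A1 = -1/3, so u_p = -5/9 - t/3.
General solution: u = -5/9 - t/3 + C1*exp(3*t) + C2*t*exp(3*t).
Apply the initial conditions: u(0) = -5/9 + C1 = -3 and u'(0) = -1/3 + C2 + 3*C1 = -2. Solving gives C1 = -22/9, C2 = 17/3.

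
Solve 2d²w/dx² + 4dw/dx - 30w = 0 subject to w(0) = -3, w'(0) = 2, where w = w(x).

w = -13*exp(3*x)/8 - 11*exp(-5*x)/8

Divide through by 2: w'' + 2w' - 15w = 0.
Characteristic equation r² + 2r - 15 = 0 factors as (r - 3)(r + 5) = 0, so r = 3, -5.
Hence w_h = C1*exp(3*x) + C2*exp(-5*x).
Apply the initial conditions: w(0) = C1 + C2 = -3 and w'(0) = -5*C2 + 3*C1 = 2. Solving gives C1 = -13/8, C2 = -11/8.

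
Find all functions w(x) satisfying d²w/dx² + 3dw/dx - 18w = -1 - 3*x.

Characteristic equation r² + 3r - 18 = 0 factors as (r - 3)(r + 6) = 0, so r = 3, -6.
Hence w_h = C1*exp(3*x) + C2*exp(-6*x).
For the particular solution try w_p = A0 + A1*x. Substituting and matching coefficients of each power of x gives A0 = 1/12, A1 = 1/6, so w_p = 1/12 + x/6.

w = 1/12 + x/6 + C1*exp(3*x) + C2*exp(-6*x)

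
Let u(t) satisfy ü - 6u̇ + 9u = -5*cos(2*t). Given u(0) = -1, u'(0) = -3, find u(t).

Characteristic equation r² - 6r + 9 = 0 has discriminant (-6)² - 4·(9) = 0, so r = 3 is a repeated root.
Hence u_h = (C1 + C2*t)*exp(3*t).
Try u_p = A*cos(2*t) + B*sin(2*t). Substituting and equating the coefficients of cos(2t) and sin(2t) gives A = -25/169, B = 60/169, so u_p = -25*cos(2*t)/169 + 60*sin(2*t)/169.
General solution: u = -25*cos(2*t)/169 + 60*sin(2*t)/169 + C1*exp(3*t) + C2*t*exp(3*t).
Apply the initial conditions: u(0) = -25/169 + C1 = -1 and u'(0) = 120/169 + C2 + 3*C1 = -3. Solving gives C1 = -144/169, C2 = -15/13.

u = -144*exp(3*t)/169 - 25*cos(2*t)/169 + 60*sin(2*t)/169 - 15*t*exp(3*t)/13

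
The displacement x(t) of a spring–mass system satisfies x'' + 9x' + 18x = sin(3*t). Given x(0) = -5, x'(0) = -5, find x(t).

x = -209*exp(-3*t)/18 - cos(3*t)/30 + sin(3*t)/90 + 299*exp(-6*t)/45

Characteristic equation r² + 9r + 18 = 0 factors as (r + 3)(r + 6) = 0, so r = -3, -6.
Hence x_h = C1*exp(-3*t) + C2*exp(-6*t).
Try x_p = A*cos(3*t) + B*sin(3*t). Substituting and equating the coefficients of cos(3t) and sin(3t) gives A = -1/30, B = 1/90, so x_p = -cos(3*t)/30 + sin(3*t)/90.
General solution: x = -cos(3*t)/30 + sin(3*t)/90 + C1*exp(-3*t) + C2*exp(-6*t).
Apply the initial conditions: x(0) = -1/30 + C1 + C2 = -5 and x'(0) = 1/30 - 6*C2 - 3*C1 = -5. Solving gives C1 = -209/18, C2 = 299/45.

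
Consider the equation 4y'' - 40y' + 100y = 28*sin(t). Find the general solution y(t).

y = 35*cos(t)/338 + 42*sin(t)/169 + C1*exp(5*t) + C2*t*exp(5*t)

Divide through by 4: y'' - 10y' + 25y = 7*sin(t).
Characteristic equation r² - 10r + 25 = 0 has discriminant (-10)² - 4·(25) = 0, so r = 5 is a repeated root.
Hence y_h = (C1 + C2*t)*exp(5*t).
Try y_p = A*cos(t) + B*sin(t). Substituting and equating the coefficients of cos(t) and sin(t) gives A = 35/338, B = 42/169, so y_p = 35*cos(t)/338 + 42*sin(t)/169.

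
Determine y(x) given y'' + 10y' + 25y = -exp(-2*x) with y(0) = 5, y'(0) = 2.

y = -exp(-2*x)/9 + 46*exp(-5*x)/9 + 82*x*exp(-5*x)/3

Characteristic equation r² + 10r + 25 = 0 has discriminant (10)² - 4·(25) = 0, so r = -5 is a repeated root.
Hence y_h = (C1 + C2*x)*exp(-5*x).
Try y_p = A*exp(-2*x). Substituting into the equation and dividing by exp(-2*x) gives A = -1/9, so y_p = -exp(-2*x)/9.
General solution: y = -exp(-2*x)/9 + C1*exp(-5*x) + C2*x*exp(-5*x).
Apply the initial conditions: y(0) = -1/9 + C1 = 5 and y'(0) = 2/9 + C2 - 5*C1 = 2. Solving gives C1 = 46/9, C2 = 82/3.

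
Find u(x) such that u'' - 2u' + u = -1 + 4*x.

u = 7 + 4*x + C1*exp(x) + C2*x*exp(x)

Characteristic equation r² - 2r + 1 = 0 has discriminant (-2)² - 4·(1) = 0, so r = 1 is a repeated root.
Hence u_h = (C1 + C2*x)*exp(x).
For the particular solution try u_p = A0 + A1*x. Substituting and matching coefficients of each power of x gives A0 = 7, A1 = 4, so u_p = 7 + 4*x.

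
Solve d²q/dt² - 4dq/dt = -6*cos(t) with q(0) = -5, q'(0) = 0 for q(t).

Characteristic equation r² - 4r = 0 factors as (r - 4)r = 0, so r = 4, 0.
Hence q_h = C1*exp(4*t) + C2.
Try q_p = A*cos(t) + B*sin(t). Substituting and equating the coefficients of cos(t) and sin(t) gives A = 6/17, B = 24/17, so q_p = 6*cos(t)/17 + 24*sin(t)/17.
General solution: q = C2 + 6*cos(t)/17 + 24*sin(t)/17 + C1*exp(4*t).
Apply the initial conditions: q(0) = 6/17 + C1 + C2 = -5 and q'(0) = 24/17 + 4*C1 = 0. Solving gives C1 = -6/17, C2 = -5.

q = -5 - 6*exp(4*t)/17 + 6*cos(t)/17 + 24*sin(t)/17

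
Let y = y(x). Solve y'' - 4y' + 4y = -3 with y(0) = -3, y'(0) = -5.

y = -3/4 - 9*exp(2*x)/4 - x*exp(2*x)/2

Characteristic equation r² - 4r + 4 = 0 has discriminant (-4)² - 4·(4) = 0, so r = 2 is a repeated root.
Hence y_h = (C1 + C2*x)*exp(2*x).
For the particular solution try y_p = A0. Substituting and matching coefficients of each power of x gives A0 = -3/4, so y_p = -3/4.
General solution: y = -3/4 + C1*exp(2*x) + C2*x*exp(2*x).
Apply the initial conditions: y(0) = -3/4 + C1 = -3 and y'(0) = C2 + 2*C1 = -5. Solving gives C1 = -9/4, C2 = -1/2.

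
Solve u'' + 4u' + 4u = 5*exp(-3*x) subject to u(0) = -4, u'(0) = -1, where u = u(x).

u = -9*exp(-2*x) + 5*exp(-3*x) - 4*x*exp(-2*x)

Characteristic equation r² + 4r + 4 = 0 has discriminant (4)² - 4·(4) = 0, so r = -2 is a repeated root.
Hence u_h = (C1 + C2*x)*exp(-2*x).
Try u_p = A*exp(-3*x). Substituting into the equation and dividing by exp(-3*x) gives A = 5, so u_p = 5*exp(-3*x).
General solution: u = 5*exp(-3*x) + C1*exp(-2*x) + C2*x*exp(-2*x).
Apply the initial conditions: u(0) = 5 + C1 = -4 and u'(0) = -15 + C2 - 2*C1 = -1. Solving gives C1 = -9, C2 = -4.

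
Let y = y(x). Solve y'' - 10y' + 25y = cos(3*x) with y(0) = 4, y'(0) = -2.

Characteristic equation r² - 10r + 25 = 0 has discriminant (-10)² - 4·(25) = 0, so r = 5 is a repeated root.
Hence y_h = (C1 + C2*x)*exp(5*x).
Try y_p = A*cos(3*x) + B*sin(3*x). Substituting and equating the coefficients of cos(3x) and sin(3x) gives A = 4/289, B = -15/578, so y_p = -15*sin(3*x)/578 + 4*cos(3*x)/289.
General solution: y = -15*sin(3*x)/578 + 4*cos(3*x)/289 + C1*exp(5*x) + C2*x*exp(5*x).
Apply the initial conditions: y(0) = 4/289 + C1 = 4 and y'(0) = -45/578 + C2 + 5*C1 = -2. Solving gives C1 = 1152/289, C2 = -743/34.

y = -15*sin(3*x)/578 + 4*cos(3*x)/289 + 1152*exp(5*x)/289 - 743*x*exp(5*x)/34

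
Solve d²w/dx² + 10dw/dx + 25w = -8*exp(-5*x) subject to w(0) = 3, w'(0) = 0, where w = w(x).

Characteristic equation r² + 10r + 25 = 0 has discriminant (10)² - 4·(25) = 0, so r = -5 is a repeated root.
Hence w_h = (C1 + C2*x)*exp(-5*x).
Since exp(-5*x) solves the homogeneous equation (r = -5 is a root of multiplicity 2), multiply the trial by x^2. Try w_p = A*x^2*exp(-5*x). Substituting into the equation and dividing by exp(-5*x) gives A = -4, so w_p = -4*x^2*exp(-5*x).
General solution: w = C1*exp(-5*x) - 4*x^2*exp(-5*x) + C2*x*exp(-5*x).
Apply the initial conditions: w(0) = C1 = 3 and w'(0) = C2 - 5*C1 = 0. Solving gives C1 = 3, C2 = 15.

w = 3*exp(-5*x) - 4*x**2*exp(-5*x) + 15*x*exp(-5*x)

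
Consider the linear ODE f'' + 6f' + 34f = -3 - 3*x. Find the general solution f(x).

Characteristic equation r² + 6r + 34 = 0 has discriminant (6)² - 4·(34) = -100 < 0, so r = -3 ± 5i.
Hence f_h = C1*cos(5*x)*exp(-3*x) + C2*exp(-3*x)*sin(5*x).
For the particular solution try f_p = A0 + A1*x. Substituting and matching coefficients of each power of x gives A0 = -21/289, A1 = -3/34, so f_p = -21/289 - 3*x/34.

f = -21/289 - 3*x/34 + C1*cos(5*x)*exp(-3*x) + C2*exp(-3*x)*sin(5*x)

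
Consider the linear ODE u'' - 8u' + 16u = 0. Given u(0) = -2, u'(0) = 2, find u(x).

u = -2*exp(4*x) + 10*x*exp(4*x)

Characteristic equation r² - 8r + 16 = 0 has discriminant (-8)² - 4·(16) = 0, so r = 4 is a repeated root.
Hence u_h = (C1 + C2*x)*exp(4*x).
Apply the initial conditions: u(0) = C1 = -2 and u'(0) = C2 + 4*C1 = 2. Solving gives C1 = -2, C2 = 10.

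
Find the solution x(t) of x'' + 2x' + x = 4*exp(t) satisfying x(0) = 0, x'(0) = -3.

x = -exp(-t) - 5*t*exp(-t) + exp(t)

Characteristic equation r² + 2r + 1 = 0 has discriminant (2)² - 4·(1) = 0, so r = -1 is a repeated root.
Hence x_h = (C1 + C2*t)*exp(-t).
Try x_p = A*exp(t). Substituting into the equation and dividing by exp(t) gives A = 1, so x_p = exp(t).
General solution: x = C1*exp(-t) + C2*t*exp(-t) + exp(t).
Apply the initial conditions: x(0) = 1 + C1 = 0 and x'(0) = 1 + C2 - C1 = -3. Solving gives C1 = -1, C2 = -5.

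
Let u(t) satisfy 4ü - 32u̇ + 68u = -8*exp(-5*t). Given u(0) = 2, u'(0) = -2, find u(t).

u = -exp(-5*t)/41 - 419*exp(4*t)*sin(t)/41 + 83*cos(t)*exp(4*t)/41

Divide through by 4: u'' - 8u' + 17u = -2*exp(-5*t).
Characteristic equation r² - 8r + 17 = 0 has discriminant (-8)² - 4·(17) = -4 < 0, so r = 4 ± i.
Hence u_h = C1*cos(t)*exp(4*t) + C2*exp(4*t)*sin(t).
Try u_p = A*exp(-5*t). Substituting into the equation and dividing by exp(-5*t) gives A = -1/41, so u_p = -exp(-5*t)/41.
General solution: u = -exp(-5*t)/41 + C1*cos(t)*exp(4*t) + C2*exp(4*t)*sin(t).
Apply the initial conditions: u(0) = -1/41 + C1 = 2 and u'(0) = 5/41 + C2 + 4*C1 = -2. Solving gives C1 = 83/41, C2 = -419/41.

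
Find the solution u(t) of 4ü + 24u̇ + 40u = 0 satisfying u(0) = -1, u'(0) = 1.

Divide through by 4: u'' + 6u' + 10u = 0.
Characteristic equation r² + 6r + 10 = 0 has discriminant (6)² - 4·(10) = -4 < 0, so r = -3 ± i.
Hence u_h = C1*cos(t)*exp(-3*t) + C2*exp(-3*t)*sin(t).
Apply the initial conditions: u(0) = C1 = -1 and u'(0) = C2 - 3*C1 = 1. Solving gives C1 = -1, C2 = -2.

u = -cos(t)*exp(-3*t) - 2*exp(-3*t)*sin(t)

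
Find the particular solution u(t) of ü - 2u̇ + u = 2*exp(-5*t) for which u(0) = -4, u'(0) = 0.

Characteristic equation r² - 2r + 1 = 0 has discriminant (-2)² - 4·(1) = 0, so r = 1 is a repeated root.
Hence u_h = (C1 + C2*t)*exp(t).
Try u_p = A*exp(-5*t). Substituting into the equation and dividing by exp(-5*t) gives A = 1/18, so u_p = exp(-5*t)/18.
General solution: u = exp(-5*t)/18 + C1*exp(t) + C2*t*exp(t).
Apply the initial conditions: u(0) = 1/18 + C1 = -4 and u'(0) = -5/18 + C1 + C2 = 0. Solving gives C1 = -73/18, C2 = 13/3.

u = -73*exp(t)/18 + exp(-5*t)/18 + 13*t*exp(t)/3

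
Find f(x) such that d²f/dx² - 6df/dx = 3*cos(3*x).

Characteristic equation r² - 6r = 0 factors as (r - 6)r = 0, so r = 6, 0.
Hence f_h = C1*exp(6*x) + C2.
Try f_p = A*cos(3*x) + B*sin(3*x). Substituting and equating the coefficients of cos(3x) and sin(3x) gives A = -1/15, B = -2/15, so f_p = -2*sin(3*x)/15 - cos(3*x)/15.

f = C2 - 2*sin(3*x)/15 - cos(3*x)/15 + C1*exp(6*x)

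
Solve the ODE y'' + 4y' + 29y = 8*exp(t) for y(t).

Characteristic equation r² + 4r + 29 = 0 has discriminant (4)² - 4·(29) = -100 < 0, so r = -2 ± 5i.
Hence y_h = C1*cos(5*t)*exp(-2*t) + C2*exp(-2*t)*sin(5*t).
Try y_p = A*exp(t). Substituting into the equation and dividing by exp(t) gives A = 4/17, so y_p = 4*exp(t)/17.

y = 4*exp(t)/17 + C1*cos(5*t)*exp(-2*t) + C2*exp(-2*t)*sin(5*t)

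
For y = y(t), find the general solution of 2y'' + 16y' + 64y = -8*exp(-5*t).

Divide through by 2: y'' + 8y' + 32y = -4*exp(-5*t).
Characteristic equation r² + 8r + 32 = 0 has discriminant (8)² - 4·(32) = -64 < 0, so r = -4 ± 4i.
Hence y_h = C1*cos(4*t)*exp(-4*t) + C2*exp(-4*t)*sin(4*t).
Try y_p = A*exp(-5*t). Substituting into the equation and dividing by exp(-5*t) gives A = -4/17, so y_p = -4*exp(-5*t)/17.

y = -4*exp(-5*t)/17 + C1*cos(4*t)*exp(-4*t) + C2*exp(-4*t)*sin(4*t)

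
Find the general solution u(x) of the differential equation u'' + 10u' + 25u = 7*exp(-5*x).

u = C1*exp(-5*x) + 7*x**2*exp(-5*x)/2 + C2*x*exp(-5*x)

Characteristic equation r² + 10r + 25 = 0 has discriminant (10)² - 4·(25) = 0, so r = -5 is a repeated root.
Hence u_h = (C1 + C2*x)*exp(-5*x).
Since exp(-5*x) solves the homogeneous equation (r = -5 is a root of multiplicity 2), multiply the trial by x^2. Try u_p = A*x^2*exp(-5*x). Substituting into the equation and dividing by exp(-5*x) gives A = 7/2, so u_p = 7*x^2*exp(-5*x)/2.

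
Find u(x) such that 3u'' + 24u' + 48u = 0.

Divide through by 3: u'' + 8u' + 16u = 0.
Characteristic equation r² + 8r + 16 = 0 has discriminant (8)² - 4·(16) = 0, so r = -4 is a repeated root.
Hence u_h = (C1 + C2*x)*exp(-4*x).

u = C1*exp(-4*x) + C2*x*exp(-4*x)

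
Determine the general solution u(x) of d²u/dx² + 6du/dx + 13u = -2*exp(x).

Characteristic equation r² + 6r + 13 = 0 has discriminant (6)² - 4·(13) = -16 < 0, so r = -3 ± 2i.
Hence u_h = C1*cos(2*x)*exp(-3*x) + C2*exp(-3*x)*sin(2*x).
Try u_p = A*exp(x). Substituting into the equation and dividing by exp(x) gives A = -1/10, so u_p = -exp(x)/10.

u = -exp(x)/10 + C1*cos(2*x)*exp(-3*x) + C2*exp(-3*x)*sin(2*x)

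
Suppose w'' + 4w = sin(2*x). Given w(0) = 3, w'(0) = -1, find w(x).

Characteristic equation r² + 4 = 0 has discriminant (0)² - 4·(4) = -16 < 0, so r = ± 2i.
Hence w_h = C1*cos(2*x) + C2*sin(2*x).
Since ±2i are characteristic roots, multiply the trial by x. Try w_p = x*(A*cos(2*x) + B*sin(2*x)). Substituting and equating the coefficients of cos(2x) and sin(2x) gives A = -1/4, B = 0, so w_p = -x*cos(2*x)/4.
General solution: w = C1*cos(2*x) + C2*sin(2*x) - x*cos(2*x)/4.
Apply the initial conditions: w(0) = C1 = 3 and w'(0) = -1/4 + 2*C2 = -1. Solving gives C1 = 3, C2 = -3/8.

w = 3*cos(2*x) - 3*sin(2*x)/8 - x*cos(2*x)/4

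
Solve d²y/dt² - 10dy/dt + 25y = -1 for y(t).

Characteristic equation r² - 10r + 25 = 0 has discriminant (-10)² - 4·(25) = 0, so r = 5 is a repeated root.
Hence y_h = (C1 + C2*t)*exp(5*t).
For the particular solution try y_p = A0. Substituting and matching coefficients of each power of t gives A0 = -1/25, so y_p = -1/25.

y = -1/25 + C1*exp(5*t) + C2*t*exp(5*t)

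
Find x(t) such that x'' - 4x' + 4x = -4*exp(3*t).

Characteristic equation r² - 4r + 4 = 0 has discriminant (-4)² - 4·(4) = 0, so r = 2 is a repeated root.
Hence x_h = (C1 + C2*t)*exp(2*t).
Try x_p = A*exp(3*t). Substituting into the equation and dividing by exp(3*t) gives A = -4, so x_p = -4*exp(3*t).

x = -4*exp(3*t) + C1*exp(2*t) + C2*t*exp(2*t)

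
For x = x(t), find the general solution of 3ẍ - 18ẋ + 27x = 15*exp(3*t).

Divide through by 3: x'' - 6x' + 9x = 5*exp(3*t).
Characteristic equation r² - 6r + 9 = 0 has discriminant (-6)² - 4·(9) = 0, so r = 3 is a repeated root.
Hence x_h = (C1 + C2*t)*exp(3*t).
Since exp(3*t) solves the homogeneous equation (r = 3 is a root of multiplicity 2), multiply the trial by t^2. Try x_p = A*t^2*exp(3*t). Substituting into the equation and dividing by exp(3*t) gives A = 5/2, so x_p = 5*t^2*exp(3*t)/2.

x = C1*exp(3*t) + 5*t**2*exp(3*t)/2 + C2*t*exp(3*t)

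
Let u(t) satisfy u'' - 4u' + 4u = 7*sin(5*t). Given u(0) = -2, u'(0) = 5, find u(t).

u = -1822*exp(2*t)/841 - 147*sin(5*t)/841 + 140*cos(5*t)/841 + 296*t*exp(2*t)/29

Characteristic equation r² - 4r + 4 = 0 has discriminant (-4)² - 4·(4) = 0, so r = 2 is a repeated root.
Hence u_h = (C1 + C2*t)*exp(2*t).
Try u_p = A*cos(5*t) + B*sin(5*t). Substituting and equating the coefficients of cos(5t) and sin(5t) gives A = 140/841, B = -147/841, so u_p = -147*sin(5*t)/841 + 140*cos(5*t)/841.
General solution: u = -147*sin(5*t)/841 + 140*cos(5*t)/841 + C1*exp(2*t) + C2*t*exp(2*t).
Apply the initial conditions: u(0) = 140/841 + C1 = -2 and u'(0) = -735/841 + C2 + 2*C1 = 5. Solving gives C1 = -1822/841, C2 = 296/29.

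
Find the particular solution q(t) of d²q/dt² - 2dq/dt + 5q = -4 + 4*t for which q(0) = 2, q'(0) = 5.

Characteristic equation r² - 2r + 5 = 0 has discriminant (-2)² - 4·(5) = -16 < 0, so r = 1 ± 2i.
Hence q_h = C1*cos(2*t)*exp(t) + C2*exp(t)*sin(2*t).
For the particular solution try q_p = A0 + A1*t. Substituting and matching coefficients of each power of t gives A0 = -12/25, A1 = 4/5, so q_p = -12/25 + 4*t/5.
General solution: q = -12/25 + 4*t/5 + C1*cos(2*t)*exp(t) + C2*exp(t)*sin(2*t).
Apply the initial conditions: q(0) = -12/25 + C1 = 2 and q'(0) = 4/5 + C1 + 2*C2 = 5. Solving gives C1 = 62/25, C2 = 43/50.

q = -12/25 + 4*t/5 + 43*exp(t)*sin(2*t)/50 + 62*cos(2*t)*exp(t)/25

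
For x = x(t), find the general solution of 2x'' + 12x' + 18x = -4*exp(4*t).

Divide through by 2: x'' + 6x' + 9x = -2*exp(4*t).
Characteristic equation r² + 6r + 9 = 0 has discriminant (6)² - 4·(9) = 0, so r = -3 is a repeated root.
Hence x_h = (C1 + C2*t)*exp(-3*t).
Try x_p = A*exp(4*t). Substituting into the equation and dividing by exp(4*t) gives A = -2/49, so x_p = -2*exp(4*t)/49.

x = -2*exp(4*t)/49 + C1*exp(-3*t) + C2*t*exp(-3*t)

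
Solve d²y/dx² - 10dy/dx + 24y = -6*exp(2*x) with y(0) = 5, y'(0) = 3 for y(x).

y = 15*exp(4*x) - 37*exp(6*x)/4 - 3*exp(2*x)/4

Characteristic equation r² - 10r + 24 = 0 factors as (r - 4)(r - 6) = 0, so r = 4, 6.
Hence y_h = C1*exp(4*x) + C2*exp(6*x).
Try y_p = A*exp(2*x). Substituting into the equation and dividing by exp(2*x) gives A = -3/4, so y_p = -3*exp(2*x)/4.
General solution: y = -3*exp(2*x)/4 + C1*exp(4*x) + C2*exp(6*x).
Apply the initial conditions: y(0) = -3/4 + C1 + C2 = 5 and y'(0) = -3/2 + 4*C1 + 6*C2 = 3. Solving gives C1 = 15, C2 = -37/4.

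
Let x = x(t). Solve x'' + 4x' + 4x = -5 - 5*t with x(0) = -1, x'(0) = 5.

x = -exp(-2*t) - 5*t/4 + 17*t*exp(-2*t)/4

Characteristic equation r² + 4r + 4 = 0 has discriminant (4)² - 4·(4) = 0, so r = -2 is a repeated root.
Hence x_h = (C1 + C2*t)*exp(-2*t).
For the particular solution try x_p = A0 + A1*t. Substituting and matching coefficients of each power of t gives A0 = 0, A1 = -5/4, so x_p = -5*t/4.
General solution: x = -5*t/4 + C1*exp(-2*t) + C2*t*exp(-2*t).
Apply the initial conditions: x(0) = C1 = -1 and x'(0) = -5/4 + C2 - 2*C1 = 5. Solving gives C1 = -1, C2 = 17/4.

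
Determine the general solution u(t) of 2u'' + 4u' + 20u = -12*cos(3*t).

u = -36*sin(3*t)/37 - 6*cos(3*t)/37 + C1*cos(3*t)*exp(-t) + C2*exp(-t)*sin(3*t)

Divide through by 2: u'' + 2u' + 10u = -6*cos(3*t).
Characteristic equation r² + 2r + 10 = 0 has discriminant (2)² - 4·(10) = -36 < 0, so r = -1 ± 3i.
Hence u_h = C1*cos(3*t)*exp(-t) + C2*exp(-t)*sin(3*t).
Try u_p = A*cos(3*t) + B*sin(3*t). Substituting and equating the coefficients of cos(3t) and sin(3t) gives A = -6/37, B = -36/37, so u_p = -36*sin(3*t)/37 - 6*cos(3*t)/37.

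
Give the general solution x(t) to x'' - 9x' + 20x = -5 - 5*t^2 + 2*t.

x = -9/32 - t**2/4 - t/8 + C1*exp(5*t) + C2*exp(4*t)

Characteristic equation r² - 9r + 20 = 0 factors as (r - 5)(r - 4) = 0, so r = 5, 4.
Hence x_h = C1*exp(5*t) + C2*exp(4*t).
For the particular solution try x_p = A0 + A1*t + A2*t^2. Substituting and matching coefficients of each power of t gives A0 = -9/32, A1 = -1/8, A2 = -1/4, so x_p = -9/32 - t^2/4 - t/8.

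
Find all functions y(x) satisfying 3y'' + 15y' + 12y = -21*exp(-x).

Divide through by 3: y'' + 5y' + 4y = -7*exp(-x).
Characteristic equation r² + 5r + 4 = 0 factors as (r + 1)(r + 4) = 0, so r = -1, -4.
Hence y_h = C1*exp(-x) + C2*exp(-4*x).
Since exp(-x) solves the homogeneous equation (r = -1 is a root of multiplicity 1), multiply the trial by x. Try y_p = A*x*exp(-x). Substituting into the equation and dividing by exp(-x) gives A = -7/3, so y_p = -7*x*exp(-x)/3.

y = C1*exp(-x) + C2*exp(-4*x) - 7*x*exp(-x)/3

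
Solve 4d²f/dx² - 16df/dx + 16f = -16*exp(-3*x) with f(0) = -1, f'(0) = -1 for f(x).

f = -21*exp(2*x)/25 - 4*exp(-3*x)/25 + x*exp(2*x)/5

Divide through by 4: f'' - 4f' + 4f = -4*exp(-3*x).
Characteristic equation r² - 4r + 4 = 0 has discriminant (-4)² - 4·(4) = 0, so r = 2 is a repeated root.
Hence f_h = (C1 + C2*x)*exp(2*x).
Try f_p = A*exp(-3*x). Substituting into the equation and dividing by exp(-3*x) gives A = -4/25, so f_p = -4*exp(-3*x)/25.
General solution: f = -4*exp(-3*x)/25 + C1*exp(2*x) + C2*x*exp(2*x).
Apply the initial conditions: f(0) = -4/25 + C1 = -1 and f'(0) = 12/25 + C2 + 2*C1 = -1. Solving gives C1 = -21/25, C2 = 1/5.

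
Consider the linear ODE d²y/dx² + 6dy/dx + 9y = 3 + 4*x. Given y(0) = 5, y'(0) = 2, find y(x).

y = 1/27 + 4*x/9 + 134*exp(-3*x)/27 + 148*x*exp(-3*x)/9

Characteristic equation r² + 6r + 9 = 0 has discriminant (6)² - 4·(9) = 0, so r = -3 is a repeated root.
Hence y_h = (C1 + C2*x)*exp(-3*x).
For the particular solution try y_p = A0 + A1*x. Substituting and matching coefficients of each power of x gives A0 = 1/27, A1 = 4/9, so y_p = 1/27 + 4*x/9.
General solution: y = 1/27 + 4*x/9 + C1*exp(-3*x) + C2*x*exp(-3*x).
Apply the initial conditions: y(0) = 1/27 + C1 = 5 and y'(0) = 4/9 + C2 - 3*C1 = 2. Solving gives C1 = 134/27, C2 = 148/9.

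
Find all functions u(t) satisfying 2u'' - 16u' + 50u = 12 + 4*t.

Divide through by 2: u'' - 8u' + 25u = 6 + 2*t.
Characteristic equation r² - 8r + 25 = 0 has discriminant (-8)² - 4·(25) = -36 < 0, so r = 4 ± 3i.
Hence u_h = C1*cos(3*t)*exp(4*t) + C2*exp(4*t)*sin(3*t).
For the particular solution try u_p = A0 + A1*t. Substituting and matching coefficients of each power of t gives A0 = 166/625, A1 = 2/25, so u_p = 166/625 + 2*t/25.

u = 166/625 + 2*t/25 + C1*cos(3*t)*exp(4*t) + C2*exp(4*t)*sin(3*t)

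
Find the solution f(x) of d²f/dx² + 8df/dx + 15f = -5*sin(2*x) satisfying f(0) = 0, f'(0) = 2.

f = -55*sin(2*x)/377 - 24*exp(-5*x)/29 + 8*exp(-3*x)/13 + 80*cos(2*x)/377

Characteristic equation r² + 8r + 15 = 0 factors as (r + 3)(r + 5) = 0, so r = -3, -5.
Hence f_h = C1*exp(-3*x) + C2*exp(-5*x).
Try f_p = A*cos(2*x) + B*sin(2*x). Substituting and equating the coefficients of cos(2x) and sin(2x) gives A = 80/377, B = -55/377, so f_p = -55*sin(2*x)/377 + 80*cos(2*x)/377.
General solution: f = -55*sin(2*x)/377 + 80*cos(2*x)/377 + C1*exp(-3*x) + C2*exp(-5*x).
Apply the initial conditions: f(0) = 80/377 + C1 + C2 = 0 and f'(0) = -110/377 - 5*C2 - 3*C1 = 2. Solving gives C1 = 8/13, C2 = -24/29.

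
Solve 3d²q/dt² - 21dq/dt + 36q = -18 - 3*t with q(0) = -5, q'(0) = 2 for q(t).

Divide through by 3: q'' - 7q' + 12q = -6 - t.
Characteristic equation r² - 7r + 12 = 0 factors as (r - 4)(r - 3) = 0, so r = 4, 3.
Hence q_h = C1*exp(4*t) + C2*exp(3*t).
For the particular solution try q_p = A0 + A1*t. Substituting and matching coefficients of each power of t gives A0 = -79/144, A1 = -1/12, so q_p = -79/144 - t/12.
General solution: q = -79/144 - t/12 + C1*exp(4*t) + C2*exp(3*t).
Apply the initial conditions: q(0) = -79/144 + C1 + C2 = -5 and q'(0) = -1/12 + 3*C2 + 4*C1 = 2. Solving gives C1 = 247/16, C2 = -179/9.

q = -79/144 - 179*exp(3*t)/9 - t/12 + 247*exp(4*t)/16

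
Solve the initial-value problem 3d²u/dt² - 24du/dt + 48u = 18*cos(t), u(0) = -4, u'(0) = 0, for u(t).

Divide through by 3: u'' - 8u' + 16u = 6*cos(t).
Characteristic equation r² - 8r + 16 = 0 has discriminant (-8)² - 4·(16) = 0, so r = 4 is a repeated root.
Hence u_h = (C1 + C2*t)*exp(4*t).
Try u_p = A*cos(t) + B*sin(t). Substituting and equating the coefficients of cos(t) and sin(t) gives A = 90/289, B = -48/289, so u_p = -48*sin(t)/289 + 90*cos(t)/289.
General solution: u = -48*sin(t)/289 + 90*cos(t)/289 + C1*exp(4*t) + C2*t*exp(4*t).
Apply the initial conditions: u(0) = 90/289 + C1 = -4 and u'(0) = -48/289 + C2 + 4*C1 = 0. Solving gives C1 = -1246/289, C2 = 296/17.

u = -1246*exp(4*t)/289 - 48*sin(t)/289 + 90*cos(t)/289 + 296*t*exp(4*t)/17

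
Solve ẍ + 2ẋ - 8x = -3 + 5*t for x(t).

Characteristic equation r² + 2r - 8 = 0 factors as (r + 4)(r - 2) = 0, so r = -4, 2.
Hence x_h = C1*exp(-4*t) + C2*exp(2*t).
For the particular solution try x_p = A0 + A1*t. Substituting and matching coefficients of each power of t gives A0 = 7/32, A1 = -5/8, so x_p = 7/32 - 5*t/8.

x = 7/32 - 5*t/8 + C1*exp(-4*t) + C2*exp(2*t)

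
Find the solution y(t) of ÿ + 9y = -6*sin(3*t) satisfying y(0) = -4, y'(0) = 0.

Characteristic equation r² + 9 = 0 has discriminant (0)² - 4·(9) = -36 < 0, so r = ± 3i.
Hence y_h = C1*cos(3*t) + C2*sin(3*t).
Since ±3i are characteristic roots, multiply the trial by t. Try y_p = t*(A*cos(3*t) + B*sin(3*t)). Substituting and equating the coefficients of cos(3t) and sin(3t) gives A = 1, B = 0, so y_p = t*cos(3*t).
General solution: y = C1*cos(3*t) + C2*sin(3*t) + t*cos(3*t).
Apply the initial conditions: y(0) = C1 = -4 and y'(0) = 1 + 3*C2 = 0. Solving gives C1 = -4, C2 = -1/3.

y = -4*cos(3*t) - sin(3*t)/3 + t*cos(3*t)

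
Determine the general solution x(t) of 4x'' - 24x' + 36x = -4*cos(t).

x = -2*cos(t)/25 + 3*sin(t)/50 + C1*exp(3*t) + C2*t*exp(3*t)

Divide through by 4: x'' - 6x' + 9x = -cos(t).
Characteristic equation r² - 6r + 9 = 0 has discriminant (-6)² - 4·(9) = 0, so r = 3 is a repeated root.
Hence x_h = (C1 + C2*t)*exp(3*t).
Try x_p = A*cos(t) + B*sin(t). Substituting and equating the coefficients of cos(t) and sin(t) gives A = -2/25, B = 3/50, so x_p = -2*cos(t)/25 + 3*sin(t)/50.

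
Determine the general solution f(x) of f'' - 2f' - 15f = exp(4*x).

f = -exp(4*x)/7 + C1*exp(5*x) + C2*exp(-3*x)

Characteristic equation r² - 2r - 15 = 0 factors as (r - 5)(r + 3) = 0, so r = 5, -3.
Hence f_h = C1*exp(5*x) + C2*exp(-3*x).
Try f_p = A*exp(4*x). Substituting into the equation and dividing by exp(4*x) gives A = -1/7, so f_p = -exp(4*x)/7.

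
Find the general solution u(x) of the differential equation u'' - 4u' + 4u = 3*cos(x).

u = -12*sin(x)/25 + 9*cos(x)/25 + C1*exp(2*x) + C2*x*exp(2*x)

Characteristic equation r² - 4r + 4 = 0 has discriminant (-4)² - 4·(4) = 0, so r = 2 is a repeated root.
Hence u_h = (C1 + C2*x)*exp(2*x).
Try u_p = A*cos(x) + B*sin(x). Substituting and equating the coefficients of cos(x) and sin(x) gives A = 9/25, B = -12/25, so u_p = -12*sin(x)/25 + 9*cos(x)/25.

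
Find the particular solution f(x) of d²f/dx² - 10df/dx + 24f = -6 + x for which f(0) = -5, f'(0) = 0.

f = -67/288 - 457*exp(4*x)/32 + x/24 + 685*exp(6*x)/72

Characteristic equation r² - 10r + 24 = 0 factors as (r - 4)(r - 6) = 0, so r = 4, 6.
Hence f_h = C1*exp(4*x) + C2*exp(6*x).
For the particular solution try f_p = A0 + A1*x. Substituting and matching coefficients of each power of x gives A0 = -67/288, A1 = 1/24, so f_p = -67/288 + x/24.
General solution: f = -67/288 + x/24 + C1*exp(4*x) + C2*exp(6*x).
Apply the initial conditions: f(0) = -67/288 + C1 + C2 = -5 and f'(0) = 1/24 + 4*C1 + 6*C2 = 0. Solving gives C1 = -457/32, C2 = 685/72.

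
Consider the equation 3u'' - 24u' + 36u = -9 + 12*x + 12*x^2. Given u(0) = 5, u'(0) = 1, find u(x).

u = 23/108 - 505*exp(6*x)/216 + x**2/3 + 7*x/9 + 57*exp(2*x)/8

Divide through by 3: u'' - 8u' + 12u = -3 + 4*x + 4*x^2.
Characteristic equation r² - 8r + 12 = 0 factors as (r - 2)(r - 6) = 0, so r = 2, 6.
Hence u_h = C1*exp(2*x) + C2*exp(6*x).
For the particular solution try u_p = A0 + A1*x + A2*x^2. Substituting and matching coefficients of each power of x gives A0 = 23/108, A1 = 7/9, A2 = 1/3, so u_p = 23/108 + x^2/3 + 7*x/9.
General solution: u = 23/108 + x^2/3 + 7*x/9 + C1*exp(2*x) + C2*exp(6*x).
Apply the initial conditions: u(0) = 23/108 + C1 + C2 = 5 and u'(0) = 7/9 + 2*C1 + 6*C2 = 1. Solving gives C1 = 57/8, C2 = -505/216.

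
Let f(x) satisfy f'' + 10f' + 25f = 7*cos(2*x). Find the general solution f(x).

Characteristic equation r² + 10r + 25 = 0 has discriminant (10)² - 4·(25) = 0, so r = -5 is a repeated root.
Hence f_h = (C1 + C2*x)*exp(-5*x).
Try f_p = A*cos(2*x) + B*sin(2*x). Substituting and equating the coefficients of cos(2x) and sin(2x) gives A = 147/841, B = 140/841, so f_p = 140*sin(2*x)/841 + 147*cos(2*x)/841.

f = 140*sin(2*x)/841 + 147*cos(2*x)/841 + C1*exp(-5*x) + C2*x*exp(-5*x)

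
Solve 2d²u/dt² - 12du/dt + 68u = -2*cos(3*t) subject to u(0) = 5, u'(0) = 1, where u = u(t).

u = -25*cos(3*t)/949 + 18*sin(3*t)/949 - 2683*exp(3*t)*sin(5*t)/949 + 4770*cos(5*t)*exp(3*t)/949

Divide through by 2: u'' - 6u' + 34u = -cos(3*t).
Characteristic equation r² - 6r + 34 = 0 has discriminant (-6)² - 4·(34) = -100 < 0, so r = 3 ± 5i.
Hence u_h = C1*cos(5*t)*exp(3*t) + C2*exp(3*t)*sin(5*t).
Try u_p = A*cos(3*t) + B*sin(3*t). Substituting and equating the coefficients of cos(3t) and sin(3t) gives A = -25/949, B = 18/949, so u_p = -25*cos(3*t)/949 + 18*sin(3*t)/949.
General solution: u = -25*cos(3*t)/949 + 18*sin(3*t)/949 + C1*cos(5*t)*exp(3*t) + C2*exp(3*t)*sin(5*t).
Apply the initial conditions: u(0) = -25/949 + C1 = 5 and u'(0) = 54/949 + 3*C1 + 5*C2 = 1. Solving gives C1 = 4770/949, C2 = -2683/949.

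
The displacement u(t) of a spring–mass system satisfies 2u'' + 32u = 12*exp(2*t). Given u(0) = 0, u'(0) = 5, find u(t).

Divide through by 2: u'' + 16u = 6*exp(2*t).
Characteristic equation r² + 16 = 0 has discriminant (0)² - 4·(16) = -64 < 0, so r = ± 4i.
Hence u_h = C1*cos(4*t) + C2*sin(4*t).
Try u_p = A*exp(2*t). Substituting into the equation and dividing by exp(2*t) gives A = 3/10, so u_p = 3*exp(2*t)/10.
General solution: u = 3*exp(2*t)/10 + C1*cos(4*t) + C2*sin(4*t).
Apply the initial conditions: u(0) = 3/10 + C1 = 0 and u'(0) = 3/5 + 4*C2 = 5. Solving gives C1 = -3/10, C2 = 11/10.

u = -3*cos(4*t)/10 + 3*exp(2*t)/10 + 11*sin(4*t)/10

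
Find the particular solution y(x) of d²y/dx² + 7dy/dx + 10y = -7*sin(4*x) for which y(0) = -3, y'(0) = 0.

y = -82*exp(-2*x)/15 + 21*sin(4*x)/410 + 49*cos(4*x)/205 + 274*exp(-5*x)/123

Characteristic equation r² + 7r + 10 = 0 factors as (r + 5)(r + 2) = 0, so r = -5, -2.
Hence y_h = C1*exp(-5*x) + C2*exp(-2*x).
Try y_p = A*cos(4*x) + B*sin(4*x). Substituting and equating the coefficients of cos(4x) and sin(4x) gives A = 49/205, B = 21/410, so y_p = 21*sin(4*x)/410 + 49*cos(4*x)/205.
General solution: y = 21*sin(4*x)/410 + 49*cos(4*x)/205 + C1*exp(-5*x) + C2*exp(-2*x).
Apply the initial conditions: y(0) = 49/205 + C1 + C2 = -3 and y'(0) = 42/205 - 5*C1 - 2*C2 = 0. Solving gives C1 = 274/123, C2 = -82/15.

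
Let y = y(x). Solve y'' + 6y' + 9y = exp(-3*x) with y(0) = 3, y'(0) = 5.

Characteristic equation r² + 6r + 9 = 0 has discriminant (6)² - 4·(9) = 0, so r = -3 is a repeated root.
Hence y_h = (C1 + C2*x)*exp(-3*x).
Since exp(-3*x) solves the homogeneous equation (r = -3 is a root of multiplicity 2), multiply the trial by x^2. Try y_p = A*x^2*exp(-3*x). Substituting into the equation and dividing by exp(-3*x) gives A = 1/2, so y_p = x^2*exp(-3*x)/2.
General solution: y = C1*exp(-3*x) + x^2*exp(-3*x)/2 + C2*x*exp(-3*x).
Apply the initial conditions: y(0) = C1 = 3 and y'(0) = C2 - 3*C1 = 5. Solving gives C1 = 3, C2 = 14.

y = 3*exp(-3*x) + x**2*exp(-3*x)/2 + 14*x*exp(-3*x)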